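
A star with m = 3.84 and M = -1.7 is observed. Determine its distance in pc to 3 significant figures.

m − M = 5 log₁₀(d/10 pc)
3.84 − (-1.7) = 5.54 = 5 log₁₀(d/10)
d = 10 × 10^(5.54/5) = 10 × 10^1.108 = 128.2 pc.

128 pc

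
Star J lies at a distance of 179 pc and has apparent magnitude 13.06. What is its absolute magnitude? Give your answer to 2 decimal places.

6.80

M = m − 5 log₁₀(d/10 pc) = 13.06 − 5 log₁₀(179/10)
  = 13.06 − 5 × 1.253 = 13.06 − 6.26 = 6.80.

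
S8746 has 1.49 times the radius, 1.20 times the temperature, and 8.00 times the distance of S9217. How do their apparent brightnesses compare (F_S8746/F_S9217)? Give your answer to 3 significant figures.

L_S8746/L_S9217 = (R_S8746/R_S9217)²(T_S8746/T_S9217)⁴ = (1.49)² × (1.20)⁴ = 4.604.
F_S8746/F_S9217 = (L_S8746/L_S9217)/(d_S8746/d_S9217)² = 4.604 / (8.00)² = 0.07193.

0.0719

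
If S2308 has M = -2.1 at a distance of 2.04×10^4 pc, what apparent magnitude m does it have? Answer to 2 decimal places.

m = M + 5 log₁₀(d/10 pc) = -2.1 + 5 log₁₀(2.04×10^4/10)
  = -2.1 + 5 × 3.310 = -2.1 + 16.55 = 14.45.

14.45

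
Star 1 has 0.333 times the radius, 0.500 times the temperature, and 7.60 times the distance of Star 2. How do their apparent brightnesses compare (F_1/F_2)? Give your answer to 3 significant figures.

L_1/L_2 = (R_1/R_2)²(T_1/T_2)⁴ = (0.333)² × (0.500)⁴ = 0.006931.
F_1/F_2 = (L_1/L_2)/(d_1/d_2)² = 0.006931 / (7.60)² = 1.200×10^-4.

1.20×10^-4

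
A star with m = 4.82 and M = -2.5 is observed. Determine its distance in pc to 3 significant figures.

291 pc

m − M = 5 log₁₀(d/10 pc)
4.82 − (-2.5) = 7.32 = 5 log₁₀(d/10)
d = 10 × 10^(7.32/5) = 10 × 10^1.464 = 291.1 pc.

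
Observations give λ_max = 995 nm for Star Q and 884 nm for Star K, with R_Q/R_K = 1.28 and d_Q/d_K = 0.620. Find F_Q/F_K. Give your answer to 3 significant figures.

Wien's law: T_Q/T_K = λ_K/λ_Q = 884/995 = 0.8884.
L_Q/L_K = (R_Q/R_K)²(T_Q/T_K)⁴ = (1.28)²(0.8884)⁴ = 1.021.
F_Q/F_K = (L_Q/L_K)/(d_Q/d_K)² = 1.021/(0.620)² = 2.656.

2.66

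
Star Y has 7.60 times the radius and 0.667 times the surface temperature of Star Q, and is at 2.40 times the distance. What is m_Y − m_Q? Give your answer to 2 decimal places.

L_Y/L_Q = (7.60)²(0.667)⁴ = 11.43.
F_Y/F_Q = (L_Y/L_Q)/(d_Y/d_Q)² = 11.43/5.760 = 1.985.
m_Y − m_Q = −2.5 log₁₀(1.985) = -0.74.

-0.74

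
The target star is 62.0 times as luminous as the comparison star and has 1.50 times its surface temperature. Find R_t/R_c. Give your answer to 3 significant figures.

3.50

L ∝ R²T⁴ gives R ∝ √L / T², so
R_t/R_c = √(62.0) / (1.50)² = 7.874 / 2.250 = 3.500.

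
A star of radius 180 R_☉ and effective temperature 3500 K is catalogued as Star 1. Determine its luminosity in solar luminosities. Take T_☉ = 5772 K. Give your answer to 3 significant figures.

4.38×10^3 solar luminosities

L/L_☉ = (R/R_☉)² (T/T_☉)⁴ = (180)² × (3500/5772)⁴
       = 3.240×10^4 × (0.6064)⁴ = 3.240×10^4 × 0.1352 = 4380.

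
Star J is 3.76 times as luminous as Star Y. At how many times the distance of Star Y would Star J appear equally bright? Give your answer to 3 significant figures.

Equal flux requires L_J/d_J² = L_Y/d_Y², so d_J/d_Y = √(L_J/L_Y)
= √(3.76) = 1.939.

1.94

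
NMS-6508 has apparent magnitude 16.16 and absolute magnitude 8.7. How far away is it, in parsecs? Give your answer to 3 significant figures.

m − M = 5 log₁₀(d/10 pc)
16.16 − (8.7) = 7.46 = 5 log₁₀(d/10)
d = 10 × 10^(7.46/5) = 10 × 10^1.492 = 310.5 pc.

310 pc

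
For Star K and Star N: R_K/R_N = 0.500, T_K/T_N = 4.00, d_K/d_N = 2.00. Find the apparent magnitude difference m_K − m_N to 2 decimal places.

-3.01

L_K/L_N = (0.500)²(4.00)⁴ = 64.00.
F_K/F_N = (L_K/L_N)/(d_K/d_N)² = 64.00/4.000 = 16.00.
m_K − m_N = −2.5 log₁₀(16.00) = -3.01.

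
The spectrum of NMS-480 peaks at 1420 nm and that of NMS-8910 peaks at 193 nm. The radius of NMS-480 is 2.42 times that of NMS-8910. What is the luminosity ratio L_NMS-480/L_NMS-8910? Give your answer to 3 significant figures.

0.00200

Wien's law gives T ∝ 1/λ_max, so T_NMS-480/T_NMS-8910 = λ_NMS-8910/λ_NMS-480 = 193/1420 = 0.1359.
Then L ∝ R²T⁴ gives L_NMS-480/L_NMS-8910 = (2.42)² × (0.1359)⁴ = 5.856 × 3.413×10^-4 = 0.001999.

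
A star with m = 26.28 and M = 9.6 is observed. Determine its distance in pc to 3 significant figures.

2.17×10^4 pc

m − M = 5 log₁₀(d/10 pc)
26.28 − (9.6) = 16.68 = 5 log₁₀(d/10)
d = 10 × 10^(16.68/5) = 10 × 10^3.336 = 2.168×10^4 pc.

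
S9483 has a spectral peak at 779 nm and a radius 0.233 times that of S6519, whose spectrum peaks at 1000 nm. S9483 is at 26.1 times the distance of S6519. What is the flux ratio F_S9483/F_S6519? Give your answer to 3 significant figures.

2.16×10^-4

Wien's law: T_S9483/T_S6519 = λ_S6519/λ_S9483 = 1000/779 = 1.284.
L_S9483/L_S6519 = (R_S9483/R_S6519)²(T_S9483/T_S6519)⁴ = (0.233)²(1.284)⁴ = 0.1474.
F_S9483/F_S6519 = (L_S9483/L_S6519)/(d_S9483/d_S6519)² = 0.1474/(26.1)² = 2.164×10^-4.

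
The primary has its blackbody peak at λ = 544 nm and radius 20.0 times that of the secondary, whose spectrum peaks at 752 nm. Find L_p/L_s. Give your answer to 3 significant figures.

Wien's law gives T ∝ 1/λ_max, so T_p/T_s = λ_s/λ_p = 752/544 = 1.382.
Then L ∝ R²T⁴ gives L_p/L_s = (20.0)² × (1.382)⁴ = 400.0 × 3.652 = 1461.

1.46×10^3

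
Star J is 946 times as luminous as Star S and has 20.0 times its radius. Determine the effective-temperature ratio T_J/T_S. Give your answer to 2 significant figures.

L ∝ R²T⁴ gives T ∝ (L/R²)^(1/4), so
T_J/T_S = (946 / 20.0²)^(1/4) = (2.365)^(1/4) = 1.240.

1.2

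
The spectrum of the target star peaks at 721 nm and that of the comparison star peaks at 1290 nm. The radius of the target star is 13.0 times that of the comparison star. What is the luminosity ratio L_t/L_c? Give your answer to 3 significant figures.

1.73×10^3

Wien's law gives T ∝ 1/λ_max, so T_t/T_c = λ_c/λ_t = 1290/721 = 1.789.
Then L ∝ R²T⁴ gives L_t/L_c = (13.0)² × (1.789)⁴ = 169.0 × 10.25 = 1732.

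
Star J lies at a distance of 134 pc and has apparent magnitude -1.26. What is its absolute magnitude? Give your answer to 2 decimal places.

M = m − 5 log₁₀(d/10 pc) = -1.26 − 5 log₁₀(134/10)
  = -1.26 − 5 × 1.127 = -1.26 − 5.64 = -6.90.

-6.90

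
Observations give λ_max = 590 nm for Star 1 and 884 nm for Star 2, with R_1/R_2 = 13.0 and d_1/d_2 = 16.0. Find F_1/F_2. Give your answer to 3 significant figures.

Wien's law: T_1/T_2 = λ_2/λ_1 = 884/590 = 1.498.
L_1/L_2 = (R_1/R_2)²(T_1/T_2)⁴ = (13.0)²(1.498)⁴ = 851.7.
F_1/F_2 = (L_1/L_2)/(d_1/d_2)² = 851.7/(16.0)² = 3.327.

3.33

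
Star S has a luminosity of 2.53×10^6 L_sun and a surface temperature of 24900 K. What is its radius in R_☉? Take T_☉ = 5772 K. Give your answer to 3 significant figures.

85.5 R_☉

R/R_☉ = √(L/L_☉) / (T/T_☉)² = √(2.53×10^6) / (4.314)²
       = 1591 / 18.61 = 85.47.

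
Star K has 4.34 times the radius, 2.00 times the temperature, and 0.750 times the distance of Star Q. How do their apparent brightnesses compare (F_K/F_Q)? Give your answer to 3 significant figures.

L_K/L_Q = (R_K/R_Q)²(T_K/T_Q)⁴ = (4.34)² × (2.00)⁴ = 301.4.
F_K/F_Q = (L_K/L_Q)/(d_K/d_Q)² = 301.4 / (0.750)² = 535.8.

536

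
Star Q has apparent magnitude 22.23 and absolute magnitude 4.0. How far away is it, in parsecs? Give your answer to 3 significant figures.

m − M = 5 log₁₀(d/10 pc)
22.23 − (4.0) = 18.23 = 5 log₁₀(d/10)
d = 10 × 10^(18.23/5) = 10 × 10^3.646 = 4.426×10^4 pc.

4.43×10^4 pc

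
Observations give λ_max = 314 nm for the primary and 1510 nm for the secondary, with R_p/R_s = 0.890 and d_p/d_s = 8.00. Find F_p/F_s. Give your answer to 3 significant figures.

6.62

Wien's law: T_p/T_s = λ_s/λ_p = 1510/314 = 4.809.
L_p/L_s = (R_p/R_s)²(T_p/T_s)⁴ = (0.890)²(4.809)⁴ = 423.6.
F_p/F_s = (L_p/L_s)/(d_p/d_s)² = 423.6/(8.00)² = 6.619.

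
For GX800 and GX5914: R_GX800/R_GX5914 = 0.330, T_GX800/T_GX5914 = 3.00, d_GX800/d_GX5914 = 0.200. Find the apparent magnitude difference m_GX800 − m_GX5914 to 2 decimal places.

L_GX800/L_GX5914 = (0.330)²(3.00)⁴ = 8.821.
F_GX800/F_GX5914 = (L_GX800/L_GX5914)/(d_GX800/d_GX5914)² = 8.821/0.04000 = 220.5.
m_GX800 − m_GX5914 = −2.5 log₁₀(220.5) = -5.86.

-5.86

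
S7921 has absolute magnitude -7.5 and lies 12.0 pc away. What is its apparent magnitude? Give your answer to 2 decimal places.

m = M + 5 log₁₀(d/10 pc) = -7.5 + 5 log₁₀(12.0/10)
  = -7.5 + 5 × 0.079 = -7.5 + 0.40 = -7.10.

-7.10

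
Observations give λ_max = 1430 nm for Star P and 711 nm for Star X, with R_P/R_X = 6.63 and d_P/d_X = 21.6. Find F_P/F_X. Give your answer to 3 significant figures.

Wien's law: T_P/T_X = λ_X/λ_P = 711/1430 = 0.4972.
L_P/L_X = (R_P/R_X)²(T_P/T_X)⁴ = (6.63)²(0.4972)⁴ = 2.686.
F_P/F_X = (L_P/L_X)/(d_P/d_X)² = 2.686/(21.6)² = 0.005758.

0.00576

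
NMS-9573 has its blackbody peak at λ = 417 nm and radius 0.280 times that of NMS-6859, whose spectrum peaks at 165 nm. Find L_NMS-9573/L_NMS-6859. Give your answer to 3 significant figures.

0.00192

Wien's law gives T ∝ 1/λ_max, so T_NMS-9573/T_NMS-6859 = λ_NMS-6859/λ_NMS-9573 = 165/417 = 0.3957.
Then L ∝ R²T⁴ gives L_NMS-9573/L_NMS-6859 = (0.280)² × (0.3957)⁴ = 0.07840 × 0.02451 = 0.001922.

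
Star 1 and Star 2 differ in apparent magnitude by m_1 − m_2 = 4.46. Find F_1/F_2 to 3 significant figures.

F_1/F_2 = 10^(−(m_1 − m_2)/2.5) = 10^(-4.46/2.5) = 10^-1.784 = 0.01644.

0.0164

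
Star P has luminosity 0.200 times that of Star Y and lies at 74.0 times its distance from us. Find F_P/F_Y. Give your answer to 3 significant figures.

F = L/(4πd²), so F_P/F_Y = (L_P/L_Y) / (d_P/d_Y)²
= 0.200 / (74.0)² = 0.200 / 5476 = 3.652×10^-5.

3.65×10^-5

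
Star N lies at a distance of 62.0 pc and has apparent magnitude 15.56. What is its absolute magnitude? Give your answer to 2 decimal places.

11.60

M = m − 5 log₁₀(d/10 pc) = 15.56 − 5 log₁₀(62.0/10)
  = 15.56 − 5 × 0.792 = 15.56 − 3.96 = 11.60.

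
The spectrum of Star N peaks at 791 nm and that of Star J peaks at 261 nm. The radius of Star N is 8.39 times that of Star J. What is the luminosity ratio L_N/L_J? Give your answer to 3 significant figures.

0.834

Wien's law gives T ∝ 1/λ_max, so T_N/T_J = λ_J/λ_N = 261/791 = 0.3300.
Then L ∝ R²T⁴ gives L_N/L_J = (8.39)² × (0.3300)⁴ = 70.39 × 0.01185 = 0.8344.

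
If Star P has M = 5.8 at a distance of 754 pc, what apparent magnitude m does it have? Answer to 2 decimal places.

m = M + 5 log₁₀(d/10 pc) = 5.8 + 5 log₁₀(754/10)
  = 5.8 + 5 × 1.877 = 5.8 + 9.39 = 15.19.

15.19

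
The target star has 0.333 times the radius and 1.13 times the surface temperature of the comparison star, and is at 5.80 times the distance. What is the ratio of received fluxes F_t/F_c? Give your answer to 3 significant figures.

L_t/L_c = (R_t/R_c)²(T_t/T_c)⁴ = (0.333)² × (1.13)⁴ = 0.1808.
F_t/F_c = (L_t/L_c)/(d_t/d_c)² = 0.1808 / (5.80)² = 0.005375.

0.00537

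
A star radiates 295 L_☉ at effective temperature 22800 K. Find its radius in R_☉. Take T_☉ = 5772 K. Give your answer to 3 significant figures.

1.10 R_☉

R/R_☉ = √(L/L_☉) / (T/T_☉)² = √(295) / (3.950)²
       = 17.18 / 15.60 = 1.101.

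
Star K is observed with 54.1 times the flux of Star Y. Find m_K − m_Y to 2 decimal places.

-4.33

m_K − m_Y = −2.5 log₁₀(F_K/F_Y) = −2.5 log₁₀(54.1) = −2.5 × (1.733) = -4.333.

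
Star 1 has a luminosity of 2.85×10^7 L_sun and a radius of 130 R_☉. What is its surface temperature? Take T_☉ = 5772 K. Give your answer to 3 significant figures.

T/T_☉ = (L/L_☉)^(1/4) / (R/R_☉)^(1/2)
T = 5772 × (2.85×10^7)^(1/4) / √(130) = 5772 × 73.07 / 11.40 = 3.699×10^4 K.

3.70×10^4 K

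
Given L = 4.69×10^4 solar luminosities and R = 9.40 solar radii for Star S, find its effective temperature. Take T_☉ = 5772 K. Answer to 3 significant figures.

2.77×10^4 K

T/T_☉ = (L/L_☉)^(1/4) / (R/R_☉)^(1/2)
T = 5772 × (4.69×10^4)^(1/4) / √(9.40) = 5772 × 14.72 / 3.066 = 2.770×10^4 K.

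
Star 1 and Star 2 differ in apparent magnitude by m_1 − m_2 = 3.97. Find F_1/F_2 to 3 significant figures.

F_1/F_2 = 10^(−(m_1 − m_2)/2.5) = 10^(-3.97/2.5) = 10^-1.588 = 0.02582.

0.0258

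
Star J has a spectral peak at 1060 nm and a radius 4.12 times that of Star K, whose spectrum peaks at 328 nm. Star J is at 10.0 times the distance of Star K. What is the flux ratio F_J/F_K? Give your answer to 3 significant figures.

Wien's law: T_J/T_K = λ_K/λ_J = 328/1060 = 0.3094.
L_J/L_K = (R_J/R_K)²(T_J/T_K)⁴ = (4.12)²(0.3094)⁴ = 0.1556.
F_J/F_K = (L_J/L_K)/(d_J/d_K)² = 0.1556/(10.0)² = 0.001556.

0.00156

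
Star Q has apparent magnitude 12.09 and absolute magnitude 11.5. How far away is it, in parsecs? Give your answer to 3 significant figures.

13.1 pc

m − M = 5 log₁₀(d/10 pc)
12.09 − (11.5) = 0.59 = 5 log₁₀(d/10)
d = 10 × 10^(0.59/5) = 10 × 10^0.118 = 13.12 pc.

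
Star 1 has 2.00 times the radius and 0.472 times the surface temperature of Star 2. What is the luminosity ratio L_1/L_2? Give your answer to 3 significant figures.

0.199

From the Stefan–Boltzmann law, L ∝ R²T⁴, so
L_1/L_2 = (R_1/R_2)² (T_1/T_2)⁴ = (2.00)² × (0.472)⁴ = 4.000 × 0.04963 = 0.1985.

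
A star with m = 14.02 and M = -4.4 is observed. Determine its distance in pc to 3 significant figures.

m − M = 5 log₁₀(d/10 pc)
14.02 − (-4.4) = 18.42 = 5 log₁₀(d/10)
d = 10 × 10^(18.42/5) = 10 × 10^3.684 = 4.831×10^4 pc.

4.83×10^4 pc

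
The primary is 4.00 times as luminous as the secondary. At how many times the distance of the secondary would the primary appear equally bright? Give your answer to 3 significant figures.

Equal flux requires L_p/d_p² = L_s/d_s², so d_p/d_s = √(L_p/L_s)
= √(4.00) = 2.000.

2.00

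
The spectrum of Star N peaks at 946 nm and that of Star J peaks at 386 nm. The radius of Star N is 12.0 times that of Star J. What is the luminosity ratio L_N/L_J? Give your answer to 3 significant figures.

Wien's law gives T ∝ 1/λ_max, so T_N/T_J = λ_J/λ_N = 386/946 = 0.4080.
Then L ∝ R²T⁴ gives L_N/L_J = (12.0)² × (0.4080)⁴ = 144.0 × 0.02772 = 3.992.

3.99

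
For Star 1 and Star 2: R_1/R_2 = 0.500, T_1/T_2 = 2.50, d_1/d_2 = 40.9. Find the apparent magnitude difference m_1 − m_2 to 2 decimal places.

5.58

L_1/L_2 = (0.500)²(2.50)⁴ = 9.766.
F_1/F_2 = (L_1/L_2)/(d_1/d_2)² = 9.766/1673 = 0.005838.
m_1 − m_2 = −2.5 log₁₀(0.005838) = 5.58.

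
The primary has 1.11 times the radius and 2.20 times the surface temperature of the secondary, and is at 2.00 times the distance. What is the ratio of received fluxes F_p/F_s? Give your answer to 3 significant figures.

L_p/L_s = (R_p/R_s)²(T_p/T_s)⁴ = (1.11)² × (2.20)⁴ = 28.86.
F_p/F_s = (L_p/L_s)/(d_p/d_s)² = 28.86 / (2.00)² = 7.216.

7.22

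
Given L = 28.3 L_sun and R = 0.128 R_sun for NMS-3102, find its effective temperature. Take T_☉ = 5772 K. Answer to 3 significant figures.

T/T_☉ = (L/L_☉)^(1/4) / (R/R_☉)^(1/2)
T = 5772 × (28.3)^(1/4) / √(0.128) = 5772 × 2.306 / 0.3578 = 3.721×10^4 K.

3.72×10^4 K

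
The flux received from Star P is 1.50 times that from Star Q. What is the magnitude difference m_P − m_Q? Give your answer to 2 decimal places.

m_P − m_Q = −2.5 log₁₀(F_P/F_Q) = −2.5 log₁₀(1.50) = −2.5 × (0.176) = -0.440.

-0.44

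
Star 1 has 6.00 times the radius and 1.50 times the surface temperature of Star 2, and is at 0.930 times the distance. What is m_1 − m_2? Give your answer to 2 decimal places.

L_1/L_2 = (6.00)²(1.50)⁴ = 182.2.
F_1/F_2 = (L_1/L_2)/(d_1/d_2)² = 182.2/0.8649 = 210.7.
m_1 − m_2 = −2.5 log₁₀(210.7) = -5.81.

-5.81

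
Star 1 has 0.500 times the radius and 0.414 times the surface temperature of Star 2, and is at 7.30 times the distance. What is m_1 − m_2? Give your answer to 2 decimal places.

9.65

L_1/L_2 = (0.500)²(0.414)⁴ = 0.007344.
F_1/F_2 = (L_1/L_2)/(d_1/d_2)² = 0.007344/53.29 = 1.378×10^-4.
m_1 − m_2 = −2.5 log₁₀(1.378×10^-4) = 9.65.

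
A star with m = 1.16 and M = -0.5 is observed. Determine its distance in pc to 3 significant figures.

m − M = 5 log₁₀(d/10 pc)
1.16 − (-0.5) = 1.66 = 5 log₁₀(d/10)
d = 10 × 10^(1.66/5) = 10 × 10^0.332 = 21.48 pc.

21.5 pc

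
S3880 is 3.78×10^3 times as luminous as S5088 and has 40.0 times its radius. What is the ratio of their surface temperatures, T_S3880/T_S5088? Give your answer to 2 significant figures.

L ∝ R²T⁴ gives T ∝ (L/R²)^(1/4), so
T_S3880/T_S5088 = (3.78×10^3 / 40.0²)^(1/4) = (2.362)^(1/4) = 1.240.

1.2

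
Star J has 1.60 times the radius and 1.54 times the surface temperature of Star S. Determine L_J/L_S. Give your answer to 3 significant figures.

14.4

From the Stefan–Boltzmann law, L ∝ R²T⁴, so
L_J/L_S = (R_J/R_S)² (T_J/T_S)⁴ = (1.60)² × (1.54)⁴ = 2.560 × 5.624 = 14.40.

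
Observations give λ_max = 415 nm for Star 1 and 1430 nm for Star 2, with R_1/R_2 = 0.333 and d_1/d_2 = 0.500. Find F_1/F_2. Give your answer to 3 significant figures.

62.5

Wien's law: T_1/T_2 = λ_2/λ_1 = 1430/415 = 3.446.
L_1/L_2 = (R_1/R_2)²(T_1/T_2)⁴ = (0.333)²(3.446)⁴ = 15.63.
F_1/F_2 = (L_1/L_2)/(d_1/d_2)² = 15.63/(0.500)² = 62.53.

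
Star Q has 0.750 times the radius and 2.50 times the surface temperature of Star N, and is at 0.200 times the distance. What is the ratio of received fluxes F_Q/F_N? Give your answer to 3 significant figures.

549

L_Q/L_N = (R_Q/R_N)²(T_Q/T_N)⁴ = (0.750)² × (2.50)⁴ = 21.97.
F_Q/F_N = (L_Q/L_N)/(d_Q/d_N)² = 21.97 / (0.200)² = 549.3.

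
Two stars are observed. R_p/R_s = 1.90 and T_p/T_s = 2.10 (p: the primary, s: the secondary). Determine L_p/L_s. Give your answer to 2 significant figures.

From the Stefan–Boltzmann law, L ∝ R²T⁴, so
L_p/L_s = (R_p/R_s)² (T_p/T_s)⁴ = (1.90)² × (2.10)⁴ = 3.610 × 19.45 = 70.21.

70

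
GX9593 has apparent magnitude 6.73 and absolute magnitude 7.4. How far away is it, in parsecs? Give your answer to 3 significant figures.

m − M = 5 log₁₀(d/10 pc)
6.73 − (7.4) = -0.67 = 5 log₁₀(d/10)
d = 10 × 10^(-0.67/5) = 10 × 10^-0.134 = 7.345 pc.

7.35 pc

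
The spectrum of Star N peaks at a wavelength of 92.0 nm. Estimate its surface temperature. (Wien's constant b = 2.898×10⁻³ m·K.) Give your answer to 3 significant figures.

T = b/λ_max = 2.898×10⁻³ / (92.0×10⁻⁹) = 3.150×10^4 K.

3.15×10^4 K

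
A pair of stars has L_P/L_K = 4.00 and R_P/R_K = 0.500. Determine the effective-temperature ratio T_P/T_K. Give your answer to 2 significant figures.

L ∝ R²T⁴ gives T ∝ (L/R²)^(1/4), so
T_P/T_K = (4.00 / 0.500²)^(1/4) = (16.00)^(1/4) = 2.000.

2.0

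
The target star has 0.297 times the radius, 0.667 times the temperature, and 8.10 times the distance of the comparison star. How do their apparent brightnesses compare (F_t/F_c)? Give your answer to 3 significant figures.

L_t/L_c = (R_t/R_c)²(T_t/T_c)⁴ = (0.297)² × (0.667)⁴ = 0.01746.
F_t/F_c = (L_t/L_c)/(d_t/d_c)² = 0.01746 / (8.10)² = 2.661×10^-4.

2.66×10^-4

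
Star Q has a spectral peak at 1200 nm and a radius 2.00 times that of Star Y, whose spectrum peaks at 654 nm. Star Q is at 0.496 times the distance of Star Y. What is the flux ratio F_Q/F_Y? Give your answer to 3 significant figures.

1.43

Wien's law: T_Q/T_Y = λ_Y/λ_Q = 654/1200 = 0.5450.
L_Q/L_Y = (R_Q/R_Y)²(T_Q/T_Y)⁴ = (2.00)²(0.5450)⁴ = 0.3529.
F_Q/F_Y = (L_Q/L_Y)/(d_Q/d_Y)² = 0.3529/(0.496)² = 1.434.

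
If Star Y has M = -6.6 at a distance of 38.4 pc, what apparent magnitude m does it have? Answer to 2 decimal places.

m = M + 5 log₁₀(d/10 pc) = -6.6 + 5 log₁₀(38.4/10)
  = -6.6 + 5 × 0.584 = -6.6 + 2.92 = -3.68.

-3.68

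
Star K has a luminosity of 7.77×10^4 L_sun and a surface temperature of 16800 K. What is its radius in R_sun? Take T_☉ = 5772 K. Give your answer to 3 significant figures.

R/R_☉ = √(L/L_☉) / (T/T_☉)² = √(7.77×10^4) / (2.911)²
       = 278.7 / 8.472 = 32.90.

32.9 R_sun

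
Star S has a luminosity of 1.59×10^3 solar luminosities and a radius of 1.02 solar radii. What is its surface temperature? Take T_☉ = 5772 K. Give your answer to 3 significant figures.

3.61×10^4 K

T/T_☉ = (L/L_☉)^(1/4) / (R/R_☉)^(1/2)
T = 5772 × (1.59×10^3)^(1/4) / √(1.02) = 5772 × 6.315 / 1.010 = 3.609×10^4 K.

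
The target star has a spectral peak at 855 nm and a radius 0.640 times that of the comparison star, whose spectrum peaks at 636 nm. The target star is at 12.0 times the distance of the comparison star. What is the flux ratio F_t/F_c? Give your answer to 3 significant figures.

Wien's law: T_t/T_c = λ_c/λ_t = 636/855 = 0.7439.
L_t/L_c = (R_t/R_c)²(T_t/T_c)⁴ = (0.640)²(0.7439)⁴ = 0.1254.
F_t/F_c = (L_t/L_c)/(d_t/d_c)² = 0.1254/(12.0)² = 8.709×10^-4.

8.71×10^-4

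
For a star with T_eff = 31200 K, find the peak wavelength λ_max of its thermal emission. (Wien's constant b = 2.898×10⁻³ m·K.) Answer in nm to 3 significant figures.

λ_max = b/T = 2.898×10⁻³ / 31200 = 9.29×10^-8 m = 92.88 nm.

92.9 nm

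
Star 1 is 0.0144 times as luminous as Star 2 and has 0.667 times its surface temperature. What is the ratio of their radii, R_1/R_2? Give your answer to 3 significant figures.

0.270

L ∝ R²T⁴ gives R ∝ √L / T², so
R_1/R_2 = √(0.0144) / (0.667)² = 0.1200 / 0.4449 = 0.2697.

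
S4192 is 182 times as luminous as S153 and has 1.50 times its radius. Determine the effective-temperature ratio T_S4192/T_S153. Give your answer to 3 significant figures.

L ∝ R²T⁴ gives T ∝ (L/R²)^(1/4), so
T_S4192/T_S153 = (182 / 1.50²)^(1/4) = (80.89)^(1/4) = 2.999.

3.00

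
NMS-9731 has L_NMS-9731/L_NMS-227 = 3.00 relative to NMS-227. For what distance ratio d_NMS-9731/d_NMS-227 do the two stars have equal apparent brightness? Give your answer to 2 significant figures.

1.7

Equal flux requires L_NMS-9731/d_NMS-9731² = L_NMS-227/d_NMS-227², so d_NMS-9731/d_NMS-227 = √(L_NMS-9731/L_NMS-227)
= √(3.00) = 1.732.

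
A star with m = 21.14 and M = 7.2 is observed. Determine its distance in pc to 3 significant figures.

6.14×10^3 pc

m − M = 5 log₁₀(d/10 pc)
21.14 − (7.2) = 13.94 = 5 log₁₀(d/10)
d = 10 × 10^(13.94/5) = 10 × 10^2.788 = 6138 pc.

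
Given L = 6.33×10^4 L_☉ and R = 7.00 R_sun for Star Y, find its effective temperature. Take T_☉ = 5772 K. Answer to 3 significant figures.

3.46×10^4 K

T/T_☉ = (L/L_☉)^(1/4) / (R/R_☉)^(1/2)
T = 5772 × (6.33×10^4)^(1/4) / √(7.00) = 5772 × 15.86 / 2.646 = 3.460×10^4 K.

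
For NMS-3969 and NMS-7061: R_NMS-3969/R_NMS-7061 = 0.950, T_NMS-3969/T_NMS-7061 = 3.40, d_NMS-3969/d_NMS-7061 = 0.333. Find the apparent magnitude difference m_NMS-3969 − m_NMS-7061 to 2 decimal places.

-7.59

L_NMS-3969/L_NMS-7061 = (0.950)²(3.40)⁴ = 120.6.
F_NMS-3969/F_NMS-7061 = (L_NMS-3969/L_NMS-7061)/(d_NMS-3969/d_NMS-7061)² = 120.6/0.1109 = 1088.
m_NMS-3969 − m_NMS-7061 = −2.5 log₁₀(1088) = -7.59.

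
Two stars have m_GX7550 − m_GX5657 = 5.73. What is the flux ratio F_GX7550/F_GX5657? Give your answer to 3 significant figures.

F_GX7550/F_GX5657 = 10^(−(m_GX7550 − m_GX5657)/2.5) = 10^(-5.73/2.5) = 10^-2.292 = 0.005105.

0.00511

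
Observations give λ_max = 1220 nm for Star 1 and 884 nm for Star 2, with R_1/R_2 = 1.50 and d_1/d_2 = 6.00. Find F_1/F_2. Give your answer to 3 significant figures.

0.0172

Wien's law: T_1/T_2 = λ_2/λ_1 = 884/1220 = 0.7246.
L_1/L_2 = (R_1/R_2)²(T_1/T_2)⁴ = (1.50)²(0.7246)⁴ = 0.6202.
F_1/F_2 = (L_1/L_2)/(d_1/d_2)² = 0.6202/(6.00)² = 0.01723.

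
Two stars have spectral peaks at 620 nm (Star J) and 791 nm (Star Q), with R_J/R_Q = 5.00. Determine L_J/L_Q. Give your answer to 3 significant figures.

Wien's law gives T ∝ 1/λ_max, so T_J/T_Q = λ_Q/λ_J = 791/620 = 1.276.
Then L ∝ R²T⁴ gives L_J/L_Q = (5.00)² × (1.276)⁴ = 25.00 × 2.649 = 66.23.

66.2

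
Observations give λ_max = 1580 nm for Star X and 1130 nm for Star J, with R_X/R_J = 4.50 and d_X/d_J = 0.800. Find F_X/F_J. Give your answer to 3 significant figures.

8.28

Wien's law: T_X/T_J = λ_J/λ_X = 1130/1580 = 0.7152.
L_X/L_J = (R_X/R_J)²(T_X/T_J)⁴ = (4.50)²(0.7152)⁴ = 5.298.
F_X/F_J = (L_X/L_J)/(d_X/d_J)² = 5.298/(0.800)² = 8.278.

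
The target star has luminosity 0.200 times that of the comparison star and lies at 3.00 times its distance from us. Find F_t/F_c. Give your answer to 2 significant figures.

0.022

F = L/(4πd²), so F_t/F_c = (L_t/L_c) / (d_t/d_c)²
= 0.200 / (3.00)² = 0.200 / 9.000 = 0.02222.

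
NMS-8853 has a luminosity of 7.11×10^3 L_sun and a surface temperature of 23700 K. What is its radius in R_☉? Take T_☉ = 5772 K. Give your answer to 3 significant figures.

R/R_☉ = √(L/L_☉) / (T/T_☉)² = √(7.11×10^3) / (4.106)²
       = 84.32 / 16.86 = 5.001.

5.00 R_☉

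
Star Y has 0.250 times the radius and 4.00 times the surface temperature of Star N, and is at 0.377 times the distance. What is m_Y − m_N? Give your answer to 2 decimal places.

L_Y/L_N = (0.250)²(4.00)⁴ = 16.00.
F_Y/F_N = (L_Y/L_N)/(d_Y/d_N)² = 16.00/0.1421 = 112.6.
m_Y − m_N = −2.5 log₁₀(112.6) = -5.13.

-5.13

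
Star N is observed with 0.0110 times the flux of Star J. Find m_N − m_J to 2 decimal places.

4.90

m_N − m_J = −2.5 log₁₀(F_N/F_J) = −2.5 log₁₀(0.0110) = −2.5 × (-1.959) = 4.897.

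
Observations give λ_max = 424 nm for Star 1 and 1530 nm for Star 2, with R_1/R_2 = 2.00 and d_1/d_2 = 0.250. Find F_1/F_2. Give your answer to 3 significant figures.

1.09×10^4

Wien's law: T_1/T_2 = λ_2/λ_1 = 1530/424 = 3.608.
L_1/L_2 = (R_1/R_2)²(T_1/T_2)⁴ = (2.00)²(3.608)⁴ = 678.2.
F_1/F_2 = (L_1/L_2)/(d_1/d_2)² = 678.2/(0.250)² = 1.085×10^4.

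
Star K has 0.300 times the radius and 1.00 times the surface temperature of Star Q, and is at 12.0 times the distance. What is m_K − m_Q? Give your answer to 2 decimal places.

L_K/L_Q = (0.300)²(1.00)⁴ = 0.09000.
F_K/F_Q = (L_K/L_Q)/(d_K/d_Q)² = 0.09000/144.0 = 6.250×10^-4.
m_K − m_Q = −2.5 log₁₀(6.250×10^-4) = 8.01.

8.01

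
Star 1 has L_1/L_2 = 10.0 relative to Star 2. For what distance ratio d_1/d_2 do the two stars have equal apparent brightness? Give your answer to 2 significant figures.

Equal flux requires L_1/d_1² = L_2/d_2², so d_1/d_2 = √(L_1/L_2)
= √(10.0) = 3.162.

3.2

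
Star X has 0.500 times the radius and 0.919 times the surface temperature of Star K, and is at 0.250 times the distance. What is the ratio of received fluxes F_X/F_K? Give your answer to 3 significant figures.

L_X/L_K = (R_X/R_K)²(T_X/T_K)⁴ = (0.500)² × (0.919)⁴ = 0.1783.
F_X/F_K = (L_X/L_K)/(d_X/d_K)² = 0.1783 / (0.250)² = 2.853.

2.85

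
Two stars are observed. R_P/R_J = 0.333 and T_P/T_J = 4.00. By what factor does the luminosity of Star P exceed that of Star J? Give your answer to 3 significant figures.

28.4

From the Stefan–Boltzmann law, L ∝ R²T⁴, so
L_P/L_J = (R_P/R_J)² (T_P/T_J)⁴ = (0.333)² × (4.00)⁴ = 0.1109 × 256.0 = 28.39.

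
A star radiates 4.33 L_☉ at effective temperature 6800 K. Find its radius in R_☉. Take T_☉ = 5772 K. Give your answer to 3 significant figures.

1.50 R_☉

R/R_☉ = √(L/L_☉) / (T/T_☉)² = √(4.33) / (1.178)²
       = 2.081 / 1.388 = 1.499.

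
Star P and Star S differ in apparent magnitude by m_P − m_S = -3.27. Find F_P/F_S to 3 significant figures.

F_P/F_S = 10^(−(m_P − m_S)/2.5) = 10^(3.27/2.5) = 10^1.308 = 20.32.

20.3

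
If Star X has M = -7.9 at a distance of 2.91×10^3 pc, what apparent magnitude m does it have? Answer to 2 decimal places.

4.42

m = M + 5 log₁₀(d/10 pc) = -7.9 + 5 log₁₀(2.91×10^3/10)
  = -7.9 + 5 × 2.464 = -7.9 + 12.32 = 4.42.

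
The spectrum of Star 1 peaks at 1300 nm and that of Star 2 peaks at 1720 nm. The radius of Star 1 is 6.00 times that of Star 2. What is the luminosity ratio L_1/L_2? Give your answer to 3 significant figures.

Wien's law gives T ∝ 1/λ_max, so T_1/T_2 = λ_2/λ_1 = 1720/1300 = 1.323.
Then L ∝ R²T⁴ gives L_1/L_2 = (6.00)² × (1.323)⁴ = 36.00 × 3.064 = 110.3.

110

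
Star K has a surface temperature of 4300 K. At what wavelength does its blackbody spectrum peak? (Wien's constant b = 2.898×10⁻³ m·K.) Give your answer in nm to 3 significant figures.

λ_max = b/T = 2.898×10⁻³ / 4300 = 6.74×10^-7 m = 674.0 nm.

674 nm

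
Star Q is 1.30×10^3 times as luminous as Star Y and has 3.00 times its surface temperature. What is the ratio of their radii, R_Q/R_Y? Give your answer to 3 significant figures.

4.01

L ∝ R²T⁴ gives R ∝ √L / T², so
R_Q/R_Y = √(1.30×10^3) / (3.00)² = 36.06 / 9.000 = 4.006.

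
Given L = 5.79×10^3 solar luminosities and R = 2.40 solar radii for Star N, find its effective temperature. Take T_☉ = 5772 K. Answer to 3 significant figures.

T/T_☉ = (L/L_☉)^(1/4) / (R/R_☉)^(1/2)
T = 5772 × (5.79×10^3)^(1/4) / √(2.40) = 5772 × 8.723 / 1.549 = 3.250×10^4 K.

3.25×10^4 K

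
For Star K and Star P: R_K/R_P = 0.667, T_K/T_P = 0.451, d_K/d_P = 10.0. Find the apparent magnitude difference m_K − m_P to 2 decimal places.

9.34

L_K/L_P = (0.667)²(0.451)⁴ = 0.01841.
F_K/F_P = (L_K/L_P)/(d_K/d_P)² = 0.01841/100.0 = 1.841×10^-4.
m_K − m_P = −2.5 log₁₀(1.841×10^-4) = 9.34.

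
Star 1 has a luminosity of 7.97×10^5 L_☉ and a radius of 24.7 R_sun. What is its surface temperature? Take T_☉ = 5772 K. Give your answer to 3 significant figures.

3.47×10^4 K

T/T_☉ = (L/L_☉)^(1/4) / (R/R_☉)^(1/2)
T = 5772 × (7.97×10^5)^(1/4) / √(24.7) = 5772 × 29.88 / 4.970 = 3.470×10^4 K.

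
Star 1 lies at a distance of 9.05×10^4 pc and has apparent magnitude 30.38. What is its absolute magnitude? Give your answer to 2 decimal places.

10.60

M = m − 5 log₁₀(d/10 pc) = 30.38 − 5 log₁₀(9.05×10^4/10)
  = 30.38 − 5 × 3.957 = 30.38 − 19.78 = 10.60.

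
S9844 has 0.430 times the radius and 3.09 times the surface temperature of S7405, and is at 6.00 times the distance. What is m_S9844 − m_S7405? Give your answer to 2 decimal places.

0.82

L_S9844/L_S7405 = (0.430)²(3.09)⁴ = 16.86.
F_S9844/F_S7405 = (L_S9844/L_S7405)/(d_S9844/d_S7405)² = 16.86/36.00 = 0.4682.
m_S9844 − m_S7405 = −2.5 log₁₀(0.4682) = 0.82.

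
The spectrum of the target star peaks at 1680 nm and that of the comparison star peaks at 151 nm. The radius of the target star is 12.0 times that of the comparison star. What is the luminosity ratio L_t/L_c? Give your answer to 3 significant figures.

0.00940

Wien's law gives T ∝ 1/λ_max, so T_t/T_c = λ_c/λ_t = 151/1680 = 0.08988.
Then L ∝ R²T⁴ gives L_t/L_c = (12.0)² × (0.08988)⁴ = 144.0 × 6.526×10^-5 = 0.009398.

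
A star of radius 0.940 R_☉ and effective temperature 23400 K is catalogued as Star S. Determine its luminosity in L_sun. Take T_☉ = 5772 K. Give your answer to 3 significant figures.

L/L_☉ = (R/R_☉)² (T/T_☉)⁴ = (0.940)² × (23400/5772)⁴
       = 0.8836 × (4.054)⁴ = 0.8836 × 270.1 = 238.7.

239 L_sun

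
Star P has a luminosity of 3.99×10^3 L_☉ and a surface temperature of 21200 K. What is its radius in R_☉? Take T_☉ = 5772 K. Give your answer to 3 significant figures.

R/R_☉ = √(L/L_☉) / (T/T_☉)² = √(3.99×10^3) / (3.673)²
       = 63.17 / 13.49 = 4.682.

4.68 R_☉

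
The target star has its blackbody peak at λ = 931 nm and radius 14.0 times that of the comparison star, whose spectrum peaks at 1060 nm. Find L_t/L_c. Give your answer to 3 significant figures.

329

Wien's law gives T ∝ 1/λ_max, so T_t/T_c = λ_c/λ_t = 1060/931 = 1.139.
Then L ∝ R²T⁴ gives L_t/L_c = (14.0)² × (1.139)⁴ = 196.0 × 1.680 = 329.4.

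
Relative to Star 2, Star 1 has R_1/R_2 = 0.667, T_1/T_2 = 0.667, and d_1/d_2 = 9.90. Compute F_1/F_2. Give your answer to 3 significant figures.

L_1/L_2 = (R_1/R_2)²(T_1/T_2)⁴ = (0.667)² × (0.667)⁴ = 0.08806.
F_1/F_2 = (L_1/L_2)/(d_1/d_2)² = 0.08806 / (9.90)² = 8.984×10^-4.

8.98×10^-4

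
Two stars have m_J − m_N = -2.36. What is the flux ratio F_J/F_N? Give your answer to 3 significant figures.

8.79

F_J/F_N = 10^(−(m_J − m_N)/2.5) = 10^(2.36/2.5) = 10^0.944 = 8.790.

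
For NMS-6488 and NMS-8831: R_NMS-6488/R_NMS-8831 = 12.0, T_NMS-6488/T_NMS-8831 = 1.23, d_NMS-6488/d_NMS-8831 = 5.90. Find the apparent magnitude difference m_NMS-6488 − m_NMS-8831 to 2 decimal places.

L_NMS-6488/L_NMS-8831 = (12.0)²(1.23)⁴ = 329.6.
F_NMS-6488/F_NMS-8831 = (L_NMS-6488/L_NMS-8831)/(d_NMS-6488/d_NMS-8831)² = 329.6/34.81 = 9.468.
m_NMS-6488 − m_NMS-8831 = −2.5 log₁₀(9.468) = -2.44.

-2.44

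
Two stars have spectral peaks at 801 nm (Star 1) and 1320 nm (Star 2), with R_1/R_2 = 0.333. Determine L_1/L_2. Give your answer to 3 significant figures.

Wien's law gives T ∝ 1/λ_max, so T_1/T_2 = λ_2/λ_1 = 1320/801 = 1.648.
Then L ∝ R²T⁴ gives L_1/L_2 = (0.333)² × (1.648)⁴ = 0.1109 × 7.375 = 0.8178.

0.818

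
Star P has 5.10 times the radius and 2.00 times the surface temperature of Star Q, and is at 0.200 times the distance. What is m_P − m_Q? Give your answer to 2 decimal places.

L_P/L_Q = (5.10)²(2.00)⁴ = 416.2.
F_P/F_Q = (L_P/L_Q)/(d_P/d_Q)² = 416.2/0.04000 = 1.040×10^4.
m_P − m_Q = −2.5 log₁₀(1.040×10^4) = -10.04.

-10.04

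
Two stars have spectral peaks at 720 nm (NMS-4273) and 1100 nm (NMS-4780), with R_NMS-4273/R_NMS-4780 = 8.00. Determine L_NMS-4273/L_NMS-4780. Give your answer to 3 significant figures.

349

Wien's law gives T ∝ 1/λ_max, so T_NMS-4273/T_NMS-4780 = λ_NMS-4780/λ_NMS-4273 = 1100/720 = 1.528.
Then L ∝ R²T⁴ gives L_NMS-4273/L_NMS-4780 = (8.00)² × (1.528)⁴ = 64.00 × 5.448 = 348.7.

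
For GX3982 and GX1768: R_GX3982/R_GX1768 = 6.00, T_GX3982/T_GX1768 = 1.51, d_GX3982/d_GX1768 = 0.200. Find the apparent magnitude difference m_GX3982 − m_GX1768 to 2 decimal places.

L_GX3982/L_GX1768 = (6.00)²(1.51)⁴ = 187.2.
F_GX3982/F_GX1768 = (L_GX3982/L_GX1768)/(d_GX3982/d_GX1768)² = 187.2/0.04000 = 4679.
m_GX3982 − m_GX1768 = −2.5 log₁₀(4679) = -9.18.

-9.18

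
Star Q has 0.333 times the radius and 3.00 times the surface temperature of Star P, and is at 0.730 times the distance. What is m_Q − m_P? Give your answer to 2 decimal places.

L_Q/L_P = (0.333)²(3.00)⁴ = 8.982.
F_Q/F_P = (L_Q/L_P)/(d_Q/d_P)² = 8.982/0.5329 = 16.85.
m_Q − m_P = −2.5 log₁₀(16.85) = -3.07.

-3.07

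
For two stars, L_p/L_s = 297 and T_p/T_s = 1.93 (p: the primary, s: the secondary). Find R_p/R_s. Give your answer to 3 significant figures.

4.63

L ∝ R²T⁴ gives R ∝ √L / T², so
R_p/R_s = √(297) / (1.93)² = 17.23 / 3.725 = 4.627.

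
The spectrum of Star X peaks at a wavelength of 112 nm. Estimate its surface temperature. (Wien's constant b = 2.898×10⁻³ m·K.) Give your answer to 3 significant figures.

2.59×10^4 K

T = b/λ_max = 2.898×10⁻³ / (112×10⁻⁹) = 2.587×10^4 K.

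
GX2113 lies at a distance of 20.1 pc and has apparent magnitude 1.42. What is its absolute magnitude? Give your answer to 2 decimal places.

M = m − 5 log₁₀(d/10 pc) = 1.42 − 5 log₁₀(20.1/10)
  = 1.42 − 5 × 0.303 = 1.42 − 1.52 = -0.10.

-0.10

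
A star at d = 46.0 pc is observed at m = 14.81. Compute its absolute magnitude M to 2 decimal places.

M = m − 5 log₁₀(d/10 pc) = 14.81 − 5 log₁₀(46.0/10)
  = 14.81 − 5 × 0.663 = 14.81 − 3.31 = 11.50.

11.50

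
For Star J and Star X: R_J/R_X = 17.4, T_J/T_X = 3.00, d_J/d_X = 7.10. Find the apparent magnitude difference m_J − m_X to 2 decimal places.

-6.72

L_J/L_X = (17.4)²(3.00)⁴ = 2.452×10^4.
F_J/F_X = (L_J/L_X)/(d_J/d_X)² = 2.452×10^4/50.41 = 486.5.
m_J − m_X = −2.5 log₁₀(486.5) = -6.72.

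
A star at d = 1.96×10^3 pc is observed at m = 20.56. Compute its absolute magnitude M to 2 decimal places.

M = m − 5 log₁₀(d/10 pc) = 20.56 − 5 log₁₀(1.96×10^3/10)
  = 20.56 − 5 × 2.292 = 20.56 − 11.46 = 9.10.

9.10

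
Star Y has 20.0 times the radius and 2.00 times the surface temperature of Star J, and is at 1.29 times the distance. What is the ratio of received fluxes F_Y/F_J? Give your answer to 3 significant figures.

L_Y/L_J = (R_Y/R_J)²(T_Y/T_J)⁴ = (20.0)² × (2.00)⁴ = 6400.
F_Y/F_J = (L_Y/L_J)/(d_Y/d_J)² = 6400 / (1.29)² = 3846.

3.85×10^3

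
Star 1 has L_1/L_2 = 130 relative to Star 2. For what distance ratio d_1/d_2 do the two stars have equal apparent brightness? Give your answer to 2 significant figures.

Equal flux requires L_1/d_1² = L_2/d_2², so d_1/d_2 = √(L_1/L_2)
= √(130) = 11.40.

11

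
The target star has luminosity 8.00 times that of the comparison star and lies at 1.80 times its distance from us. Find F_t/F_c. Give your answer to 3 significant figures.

F = L/(4πd²), so F_t/F_c = (L_t/L_c) / (d_t/d_c)²
= 8.00 / (1.80)² = 8.00 / 3.240 = 2.469.

2.47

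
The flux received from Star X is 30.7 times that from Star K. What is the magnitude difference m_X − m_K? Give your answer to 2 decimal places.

m_X − m_K = −2.5 log₁₀(F_X/F_K) = −2.5 log₁₀(30.7) = −2.5 × (1.487) = -3.718.

-3.72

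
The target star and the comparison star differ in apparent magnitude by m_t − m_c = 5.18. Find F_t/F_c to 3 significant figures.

0.00847

F_t/F_c = 10^(−(m_t − m_c)/2.5) = 10^(-5.18/2.5) = 10^-2.072 = 0.008472.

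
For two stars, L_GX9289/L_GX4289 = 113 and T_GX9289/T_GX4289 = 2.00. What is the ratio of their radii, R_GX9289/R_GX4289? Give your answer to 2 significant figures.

2.7

L ∝ R²T⁴ gives R ∝ √L / T², so
R_GX9289/R_GX4289 = √(113) / (2.00)² = 10.63 / 4.000 = 2.658.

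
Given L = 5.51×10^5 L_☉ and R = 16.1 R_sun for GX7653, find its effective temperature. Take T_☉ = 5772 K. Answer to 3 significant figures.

T/T_☉ = (L/L_☉)^(1/4) / (R/R_☉)^(1/2)
T = 5772 × (5.51×10^5)^(1/4) / √(16.1) = 5772 × 27.25 / 4.012 = 3.919×10^4 K.

3.92×10^4 K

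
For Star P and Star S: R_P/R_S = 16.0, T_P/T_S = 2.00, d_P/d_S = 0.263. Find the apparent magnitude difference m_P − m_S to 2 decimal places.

L_P/L_S = (16.0)²(2.00)⁴ = 4096.
F_P/F_S = (L_P/L_S)/(d_P/d_S)² = 4096/0.06917 = 5.922×10^4.
m_P − m_S = −2.5 log₁₀(5.922×10^4) = -11.93.

-11.93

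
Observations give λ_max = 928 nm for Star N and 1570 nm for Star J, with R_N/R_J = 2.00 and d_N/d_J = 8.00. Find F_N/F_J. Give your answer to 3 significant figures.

Wien's law: T_N/T_J = λ_J/λ_N = 1570/928 = 1.692.
L_N/L_J = (R_N/R_J)²(T_N/T_J)⁴ = (2.00)²(1.692)⁴ = 32.77.
F_N/F_J = (L_N/L_J)/(d_N/d_J)² = 32.77/(8.00)² = 0.5120.

0.512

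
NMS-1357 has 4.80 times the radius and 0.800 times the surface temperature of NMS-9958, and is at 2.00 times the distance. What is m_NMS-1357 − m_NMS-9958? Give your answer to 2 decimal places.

-0.93

L_NMS-1357/L_NMS-9958 = (4.80)²(0.800)⁴ = 9.437.
F_NMS-1357/F_NMS-9958 = (L_NMS-1357/L_NMS-9958)/(d_NMS-1357/d_NMS-9958)² = 9.437/4.000 = 2.359.
m_NMS-1357 − m_NMS-9958 = −2.5 log₁₀(2.359) = -0.93.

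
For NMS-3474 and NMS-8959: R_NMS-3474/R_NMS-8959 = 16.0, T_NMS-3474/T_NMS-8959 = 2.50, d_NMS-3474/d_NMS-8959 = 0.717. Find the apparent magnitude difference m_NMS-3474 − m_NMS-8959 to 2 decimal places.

-10.72

L_NMS-3474/L_NMS-8959 = (16.0)²(2.50)⁴ = 1.000×10^4.
F_NMS-3474/F_NMS-8959 = (L_NMS-3474/L_NMS-8959)/(d_NMS-3474/d_NMS-8959)² = 1.000×10^4/0.5141 = 1.945×10^4.
m_NMS-3474 − m_NMS-8959 = −2.5 log₁₀(1.945×10^4) = -10.72.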